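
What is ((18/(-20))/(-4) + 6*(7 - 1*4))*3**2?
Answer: 6561/40 ≈ 164.02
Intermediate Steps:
((18/(-20))/(-4) + 6*(7 - 1*4))*3**2 = ((18*(-1/20))*(-1/4) + 6*(7 - 4))*9 = (-9/10*(-1/4) + 6*3)*9 = (9/40 + 18)*9 = (729/40)*9 = 6561/40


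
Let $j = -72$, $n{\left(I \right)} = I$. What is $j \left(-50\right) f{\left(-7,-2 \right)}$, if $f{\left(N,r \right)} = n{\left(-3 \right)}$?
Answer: $-10800$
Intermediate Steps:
$f{\left(N,r \right)} = -3$
$j \left(-50\right) f{\left(-7,-2 \right)} = \left(-72\right) \left(-50\right) \left(-3\right) = 3600 \left(-3\right) = -10800$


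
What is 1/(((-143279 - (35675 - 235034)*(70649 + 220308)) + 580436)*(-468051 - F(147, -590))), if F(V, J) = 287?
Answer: -1/27166101983757360 ≈ -3.6811e-17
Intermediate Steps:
1/(((-143279 - (35675 - 235034)*(70649 + 220308)) + 580436)*(-468051 - F(147, -590))) = 1/(((-143279 - (35675 - 235034)*(70649 + 220308)) + 580436)*(-468051 - 1*287)) = 1/(((-143279 - (-199359)*290957) + 580436)*(-468051 - 287)) = 1/(((-143279 - 1*(-58004896563)) + 580436)*(-468338)) = -1/468338/((-143279 + 58004896563) + 580436) = -1/468338/(58004753284 + 580436) = -1/468338/58005333720 = (1/58005333720)*(-1/468338) = -1/27166101983757360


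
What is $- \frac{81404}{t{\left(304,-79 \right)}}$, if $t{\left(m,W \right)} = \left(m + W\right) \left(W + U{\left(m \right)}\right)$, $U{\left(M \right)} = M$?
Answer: $- \frac{81404}{50625} \approx -1.608$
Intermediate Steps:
$t{\left(m,W \right)} = \left(W + m\right)^{2}$ ($t{\left(m,W \right)} = \left(m + W\right) \left(W + m\right) = \left(W + m\right) \left(W + m\right) = \left(W + m\right)^{2}$)
$- \frac{81404}{t{\left(304,-79 \right)}} = - \frac{81404}{\left(-79\right)^{2} + 304^{2} + 2 \left(-79\right) 304} = - \frac{81404}{6241 + 92416 - 48032} = - \frac{81404}{50625}$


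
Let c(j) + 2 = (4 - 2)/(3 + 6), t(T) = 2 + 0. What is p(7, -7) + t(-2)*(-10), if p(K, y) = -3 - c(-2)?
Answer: -191/9 ≈ -21.222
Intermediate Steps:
t(T) = 2
c(j) = -16/9 (c(j) = -2 + (4 - 2)/(3 + 6) = -2 + 2/9 = -16/9)
p(K, y) = -11/9 (p(K, y) = -3 - 1*(-16/9) = -3 + 16/9 = -11/9)
p(7, -7) + t(-2)*(-10) = -11/9 + 2*(-10) = -11/9 - 20 = -191/9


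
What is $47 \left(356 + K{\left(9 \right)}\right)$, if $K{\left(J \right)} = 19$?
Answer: $17625$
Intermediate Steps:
$47 \left(356 + K{\left(9 \right)}\right) = 47 \left(356 + 19\right) = 47 \cdot 375 = 17625$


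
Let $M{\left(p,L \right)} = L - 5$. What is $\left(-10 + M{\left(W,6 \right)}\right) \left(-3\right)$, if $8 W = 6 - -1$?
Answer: $27$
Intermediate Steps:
$W = \frac{7}{8}$ ($W = \frac{6 - -1}{8} = \frac{6 + 1}{8} = \frac{1}{8} \cdot 7 = \frac{7}{8} \approx 0.875$)
$M{\left(p,L \right)} = -5 + L$ ($M{\left(p,L \right)} = L - 5 = -5 + L$)
$\left(-10 + M{\left(W,6 \right)}\right) \left(-3\right) = \left(-10 + \left(-5 + 6\right)\right) \left(-3\right) = \left(-10 + 1\right) \left(-3\right) = \left(-9\right) \left(-3\right) = 27$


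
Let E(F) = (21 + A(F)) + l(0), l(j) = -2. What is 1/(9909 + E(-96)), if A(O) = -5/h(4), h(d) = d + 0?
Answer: 4/39707 ≈ 0.00010074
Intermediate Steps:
h(d) = d
A(O) = -5/4
E(F) = 71/4 (E(F) = (21 - 5/4) - 2 = 79/4 - 2 = 71/4)
1/(9909 + E(-96)) = 1/(9909 + 71/4) = 1/(39707/4) = 4/39707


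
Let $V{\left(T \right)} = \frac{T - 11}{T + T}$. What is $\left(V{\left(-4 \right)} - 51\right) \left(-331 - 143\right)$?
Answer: $\frac{93141}{4} \approx 23285.0$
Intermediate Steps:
$V{\left(T \right)} = \frac{-11 + T}{2 T}$
$\left(V{\left(-4 \right)} - 51\right) \left(-331 - 143\right) = \left(\frac{-11 - 4}{2 \left(-4\right)} - 51\right) \left(-331 - 143\right) = \left(\frac{1}{2} \left(- \frac{1}{4}\right) \left(-15\right) - 51\right) \left(-474\right) = \left(\frac{15}{8} - 51\right) \left(-474\right) = \left(- \frac{393}{8}\right) \left(-474\right) = \frac{93141}{4}$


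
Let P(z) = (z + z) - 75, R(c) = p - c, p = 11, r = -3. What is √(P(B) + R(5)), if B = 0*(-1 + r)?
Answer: I*√69 ≈ 8.3066*I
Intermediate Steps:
R(c) = 11 - c
B = 0 (B = 0*(-1 - 3) = 0*(-4) = 0)
P(z) = -75 + 2*z (P(z) = 2*z - 75 = -75 + 2*z)
√(P(B) + R(5)) = √((-75 + 2*0) + (11 - 1*5)) = √((-75 + 0) + (11 - 5)) = √(-75 + 6) = √(-69) = I*√69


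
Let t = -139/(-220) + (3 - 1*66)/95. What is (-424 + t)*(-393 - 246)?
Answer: 1132596189/4180 ≈ 2.7096e+5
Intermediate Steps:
t = -131/4180 (t = -139*(-1/220) + (3 - 66)*(1/95) = 139/220 - 63*1/95 = 139/220 - 63/95 = -131/4180 ≈ -0.031340)
(-424 + t)*(-393 - 246) = (-424 - 131/4180)*(-393 - 246) = -1772451/4180*(-639) = 1132596189/4180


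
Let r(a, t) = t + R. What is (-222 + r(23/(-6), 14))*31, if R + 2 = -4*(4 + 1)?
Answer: -7130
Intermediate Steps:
R = -22 (R = -2 - 4*(4 + 1) = -2 - 4*5 = -2 - 20 = -22)
r(a, t) = -22 + t (r(a, t) = t - 22 = -22 + t)
(-222 + r(23/(-6), 14))*31 = (-222 + (-22 + 14))*31 = (-222 - 8)*31 = -230*31 = -7130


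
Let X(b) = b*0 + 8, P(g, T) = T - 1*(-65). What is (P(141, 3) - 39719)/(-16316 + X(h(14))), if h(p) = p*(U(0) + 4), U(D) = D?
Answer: 13217/5436 ≈ 2.4314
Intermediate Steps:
P(g, T) = 65 + T (P(g, T) = T + 65 = 65 + T)
h(p) = 4*p (h(p) = p*(0 + 4) = p*4 = 4*p)
X(b) = 8 (X(b) = 0 + 8 = 8)
(P(141, 3) - 39719)/(-16316 + X(h(14))) = ((65 + 3) - 39719)/(-16316 + 8) = (68 - 39719)/(-16308) = -39651*(-1/16308) = 13217/5436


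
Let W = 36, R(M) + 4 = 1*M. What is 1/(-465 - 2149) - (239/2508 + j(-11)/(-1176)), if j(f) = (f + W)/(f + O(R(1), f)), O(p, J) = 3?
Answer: -252712643/2569917504 ≈ -0.098335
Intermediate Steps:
R(M) = -4 + M (R(M) = -4 + 1*M = -4 + M)
j(f) = (36 + f)/(3 + f) (j(f) = (f + 36)/(f + 3) = (36 + f)/(3 + f))
1/(-465 - 2149) - (239/2508 + j(-11)/(-1176)) = 1/(-465 - 2149) - (239/2508 + ((36 - 11)/(3 - 11))/(-1176)) = 1/(-2614) - (239*(1/2508) + (25/(-8))*(-1/1176)) = -1/2614 - (239/2508 - ⅛*25*(-1/1176)) = -1/2614 - (239/2508 - 25/8*(-1/1176)) = -1/2614 - (239/2508 + 25/9408) = -1/2614 - 1*192601/1966272 = -1/2614 - 192601/1966272 = -252712643/2569917504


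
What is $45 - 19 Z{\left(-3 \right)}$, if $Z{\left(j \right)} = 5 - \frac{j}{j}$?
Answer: $-31$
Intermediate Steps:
$Z{\left(j \right)} = 4$ ($Z{\left(j \right)} = 5 - 1 = 4$)
$45 - 19 Z{\left(-3 \right)} = 45 - 76 = -31$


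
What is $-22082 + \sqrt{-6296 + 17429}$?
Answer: $-22082 + 3 \sqrt{1237} \approx -21977.0$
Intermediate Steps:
$-22082 + \sqrt{-6296 + 17429} = -22082 + \sqrt{11133} = -22082 + 3 \sqrt{1237}$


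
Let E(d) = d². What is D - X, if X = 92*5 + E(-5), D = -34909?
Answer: -35394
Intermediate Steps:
X = 485 (X = 92*5 + (-5)² = 460 + 25 = 485)
D - X = -34909 - 1*485 = -34909 - 485 = -35394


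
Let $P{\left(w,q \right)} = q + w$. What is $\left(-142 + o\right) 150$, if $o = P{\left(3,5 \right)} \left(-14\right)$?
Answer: $-38100$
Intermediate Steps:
$o = -112$ ($o = \left(5 + 3\right) \left(-14\right) = 8 \left(-14\right) = -112$)
$\left(-142 + o\right) 150 = \left(-142 - 112\right) 150 = \left(-254\right) 150 = -38100$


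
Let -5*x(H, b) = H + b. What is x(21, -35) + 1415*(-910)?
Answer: -6438236/5 ≈ -1.2876e+6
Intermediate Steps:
x(H, b) = -H/5 - b/5 (x(H, b) = -(H + b)/5 = -H/5 - b/5)
x(21, -35) + 1415*(-910) = (-⅕*21 - ⅕*(-35)) + 1415*(-910) = (-21/5 + 7) - 1287650 = 14/5 - 1287650 = -6438236/5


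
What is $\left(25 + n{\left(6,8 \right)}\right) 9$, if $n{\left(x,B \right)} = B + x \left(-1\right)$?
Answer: $243$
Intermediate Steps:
$n{\left(x,B \right)} = B - x$
$\left(25 + n{\left(6,8 \right)}\right) 9 = \left(25 + \left(8 - 6\right)\right) 9 = \left(25 + 2\right) 9 = 27 \cdot 9 = 243$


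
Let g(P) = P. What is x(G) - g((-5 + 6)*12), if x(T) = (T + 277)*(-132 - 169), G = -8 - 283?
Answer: 4202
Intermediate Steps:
G = -291
x(T) = -83377 - 301*T (x(T) = (277 + T)*(-301) = -83377 - 301*T)
x(G) - g((-5 + 6)*12) = (-83377 - 301*(-291)) - (-5 + 6)*12 = (-83377 + 87591) - 12 = 4214 - 1*12 = 4214 - 12 = 4202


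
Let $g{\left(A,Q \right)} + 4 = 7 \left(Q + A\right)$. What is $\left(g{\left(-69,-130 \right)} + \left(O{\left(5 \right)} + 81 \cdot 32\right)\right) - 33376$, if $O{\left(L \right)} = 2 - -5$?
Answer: $-32174$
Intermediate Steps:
$O{\left(L \right)} = 7$ ($O{\left(L \right)} = 2 + 5 = 7$)
$g{\left(A,Q \right)} = -4 + 7 A + 7 Q$ ($g{\left(A,Q \right)} = -4 + 7 \left(Q + A\right) = -4 + 7 \left(A + Q\right) = -4 + \left(7 A + 7 Q\right) = -4 + 7 A + 7 Q$)
$\left(g{\left(-69,-130 \right)} + \left(O{\left(5 \right)} + 81 \cdot 32\right)\right) - 33376 = \left(\left(-4 + 7 \left(-69\right) + 7 \left(-130\right)\right) + \left(7 + 81 \cdot 32\right)\right) - 33376 = \left(\left(-4 - 483 - 910\right) + \left(7 + 2592\right)\right) - 33376 = \left(-1397 + 2599\right) - 33376 = 1202 - 33376 = -32174$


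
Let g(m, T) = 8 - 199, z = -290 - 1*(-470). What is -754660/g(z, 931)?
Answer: 754660/191 ≈ 3951.1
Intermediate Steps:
z = 180 (z = -290 + 470 = 180)
g(m, T) = -191
-754660/g(z, 931) = -754660/(-191) = -754660*(-1/191) = 754660/191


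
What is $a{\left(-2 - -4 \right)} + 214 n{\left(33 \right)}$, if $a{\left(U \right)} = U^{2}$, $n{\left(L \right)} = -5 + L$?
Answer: $5996$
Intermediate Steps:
$a{\left(-2 - -4 \right)} + 214 n{\left(33 \right)} = \left(-2 - -4\right)^{2} + 214 \left(-5 + 33\right) = \left(-2 + 4\right)^{2} + 214 \cdot 28 = 2^{2} + 5992 = 4 + 5992 = 5996$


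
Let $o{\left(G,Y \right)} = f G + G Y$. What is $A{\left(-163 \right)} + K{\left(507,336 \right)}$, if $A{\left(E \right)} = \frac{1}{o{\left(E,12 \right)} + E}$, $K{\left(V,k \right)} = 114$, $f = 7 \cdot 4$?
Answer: $\frac{761861}{6683} \approx 114.0$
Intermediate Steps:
$f = 28$
$o{\left(G,Y \right)} = 28 G + G Y$
$A{\left(E \right)} = \frac{1}{41 E}$ ($A{\left(E \right)} = \frac{1}{E \left(28 + 12\right) + E} = \frac{1}{E 40 + E} = \frac{1}{40 E + E} = \frac{1}{41 E}$)
$A{\left(-163 \right)} + K{\left(507,336 \right)} = \frac{1}{41 \left(-163\right)} + 114 = \frac{1}{41} \left(- \frac{1}{163}\right) + 114 = - \frac{1}{6683} + 114 = \frac{761861}{6683}$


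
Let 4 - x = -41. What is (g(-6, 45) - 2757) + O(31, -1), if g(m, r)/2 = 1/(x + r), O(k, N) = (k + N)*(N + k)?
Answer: -83564/45 ≈ -1857.0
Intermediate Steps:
O(k, N) = (N + k)**2 (O(k, N) = (N + k)*(N + k) = (N + k)**2)
x = 45 (x = 4 - 1*(-41) = 4 + 41 = 45)
g(m, r) = 2/(45 + r)
(g(-6, 45) - 2757) + O(31, -1) = (2/(45 + 45) - 2757) + (-1 + 31)**2 = (2/90 - 2757) + 30**2 = (2*(1/90) - 2757) + 900 = (1/45 - 2757) + 900 = -124064/45 + 900 = -83564/45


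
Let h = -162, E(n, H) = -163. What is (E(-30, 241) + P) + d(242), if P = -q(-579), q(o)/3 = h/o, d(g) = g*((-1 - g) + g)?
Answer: -78327/193 ≈ -405.84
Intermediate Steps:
d(g) = -g (d(g) = g*(-1) = -g)
q(o) = -486/o (q(o) = 3*(-162/o) = -486/o)
P = -162/193 (P = -(-486)/(-579) = -(-486)*(-1)/579 = -1*162/193 = -162/193 ≈ -0.83938)
(E(-30, 241) + P) + d(242) = (-163 - 162/193) - 1*242 = -31621/193 - 242 = -78327/193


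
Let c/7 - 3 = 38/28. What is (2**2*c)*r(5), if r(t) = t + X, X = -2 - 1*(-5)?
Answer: 976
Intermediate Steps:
X = 3 (X = -2 + 5 = 3)
c = 61/2 (c = 21 + 7*(38/28) = 21 + 7*(38*(1/28)) = 21 + 7*(19/14) = 21 + 19/2 = 61/2 ≈ 30.500)
r(t) = 3 + t (r(t) = t + 3 = 3 + t)
(2**2*c)*r(5) = (2**2*(61/2))*(3 + 5) = (4*(61/2))*8 = 122*8 = 976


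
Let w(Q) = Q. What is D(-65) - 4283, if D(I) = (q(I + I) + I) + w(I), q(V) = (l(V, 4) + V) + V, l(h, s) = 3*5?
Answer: -4658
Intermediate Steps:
l(h, s) = 15
q(V) = 15 + 2*V (q(V) = (15 + V) + V = 15 + 2*V)
D(I) = 15 + 6*I (D(I) = ((15 + 2*(I + I)) + I) + I = ((15 + 2*(2*I)) + I) + I = ((15 + 4*I) + I) + I = (15 + 5*I) + I = 15 + 6*I)
D(-65) - 4283 = (15 + 6*(-65)) - 4283 = (15 - 390) - 4283 = -375 - 4283 = -4658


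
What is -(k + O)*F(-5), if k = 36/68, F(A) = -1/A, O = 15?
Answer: -264/85 ≈ -3.1059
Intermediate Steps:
k = 9/17 (k = 36*(1/68) = 9/17 ≈ 0.52941)
-(k + O)*F(-5) = -(9/17 + 15)*(-1/(-5)) = -264*(-1*(-⅕))/17 = -264/(17*5) = -1*264/85 = -264/85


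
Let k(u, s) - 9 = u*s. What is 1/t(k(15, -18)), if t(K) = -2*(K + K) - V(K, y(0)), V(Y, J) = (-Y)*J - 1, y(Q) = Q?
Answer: 1/1045 ≈ 0.00095694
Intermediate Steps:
k(u, s) = 9 + s*u (k(u, s) = 9 + u*s = 9 + s*u)
V(Y, J) = -1 - J*Y (V(Y, J) = -J*Y - 1 = -1 - J*Y)
t(K) = 1 - 4*K (t(K) = -2*(K + K) - (-1 - 1*0*K) = -4*K - (-1 + 0) = -4*K - 1*(-1) = -4*K + 1 = 1 - 4*K)
1/t(k(15, -18)) = 1/(1 - 4*(9 - 18*15)) = 1/(1 - 4*(9 - 270)) = 1/(1 - 4*(-261)) = 1/(1 + 1044) = 1/1045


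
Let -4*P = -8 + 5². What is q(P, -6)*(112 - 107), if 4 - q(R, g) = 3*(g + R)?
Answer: 695/4 ≈ 173.75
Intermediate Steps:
P = -17/4 (P = -(-8 + 5²)/4 = -(-8 + 25)/4 = -¼*17 = -17/4 ≈ -4.2500)
q(R, g) = 4 - 3*R - 3*g (q(R, g) = 4 - 3*(g + R) = 4 - 3*(R + g) = 4 - (3*R + 3*g) = 4 + (-3*R - 3*g) = 4 - 3*R - 3*g)
q(P, -6)*(112 - 107) = (4 - 3*(-17/4) - 3*(-6))*(112 - 107) = (4 + 51/4 + 18)*5 = (139/4)*5 = 695/4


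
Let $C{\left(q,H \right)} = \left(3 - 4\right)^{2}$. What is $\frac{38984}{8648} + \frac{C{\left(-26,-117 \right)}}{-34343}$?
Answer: $\frac{167352358}{37124783} \approx 4.5078$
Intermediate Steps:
$C{\left(q,H \right)} = 1$ ($C{\left(q,H \right)} = \left(-1\right)^{2} = 1$)
$\frac{38984}{8648} + \frac{C{\left(-26,-117 \right)}}{-34343} = \frac{38984}{8648} + 1 \frac{1}{-34343} = 38984 \cdot \frac{1}{8648} + 1 \left(- \frac{1}{34343}\right) = \frac{4873}{1081} - \frac{1}{34343} = \frac{167352358}{37124783}$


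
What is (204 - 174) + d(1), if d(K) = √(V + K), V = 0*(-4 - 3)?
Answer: 31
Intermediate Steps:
V = 0 (V = 0*(-7) = 0)
d(K) = √K (d(K) = √(0 + K) = √K)
(204 - 174) + d(1) = (204 - 174) + √1 = 30 + 1 = 31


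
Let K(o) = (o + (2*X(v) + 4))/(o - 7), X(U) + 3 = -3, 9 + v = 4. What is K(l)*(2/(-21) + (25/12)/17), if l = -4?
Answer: 39/1309 ≈ 0.029794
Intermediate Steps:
v = -5 (v = -9 + 4 = -5)
X(U) = -6 (X(U) = -3 - 3 = -6)
K(o) = (-8 + o)/(-7 + o) (K(o) = (o + (2*(-6) + 4))/(o - 7) = (o + (-12 + 4))/(-7 + o) = (o - 8)/(-7 + o) = (-8 + o)/(-7 + o))
K(l)*(2/(-21) + (25/12)/17) = ((-8 - 4)/(-7 - 4))*(2/(-21) + (25/12)/17) = (-12/(-11))*(2*(-1/21) + (25*(1/12))*(1/17)) = (-1/11*(-12))*(-2/21 + (25/12)*(1/17)) = 12*(-2/21 + 25/204)/11 = (12/11)*(13/476) = 39/1309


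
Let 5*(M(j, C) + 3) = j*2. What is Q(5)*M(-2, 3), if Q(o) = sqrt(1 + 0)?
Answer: -19/5 ≈ -3.8000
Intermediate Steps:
M(j, C) = -3 + 2*j/5 (M(j, C) = -3 + (j*2)/5 = -3 + (2*j)/5 = -3 + 2*j/5)
Q(o) = 1 (Q(o) = sqrt(1) = 1)
Q(5)*M(-2, 3) = 1*(-3 + (2/5)*(-2)) = 1*(-3 - 4/5) = 1*(-19/5) = -19/5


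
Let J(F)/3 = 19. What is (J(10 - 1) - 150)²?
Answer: 8649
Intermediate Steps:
J(F) = 57 (J(F) = 3*19 = 57)
(J(10 - 1) - 150)² = (57 - 150)² = (-93)² = 8649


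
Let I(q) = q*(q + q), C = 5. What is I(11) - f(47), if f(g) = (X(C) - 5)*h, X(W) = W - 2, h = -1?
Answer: 240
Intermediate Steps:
X(W) = -2 + W
I(q) = 2*q² (I(q) = q*(2*q) = 2*q²)
f(g) = 2 (f(g) = ((-2 + 5) - 5)*(-1) = (3 - 5)*(-1) = -2*(-1) = 2)
I(11) - f(47) = 2*11² - 1*2 = 2*121 - 2 = 242 - 2 = 240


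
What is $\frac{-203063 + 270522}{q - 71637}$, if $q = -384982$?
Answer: $- \frac{2933}{19853} \approx -0.14774$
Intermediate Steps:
$\frac{-203063 + 270522}{q - 71637} = \frac{-203063 + 270522}{-384982 - 71637} = \frac{67459}{-456619} = 67459 \left(- \frac{1}{456619}\right) = - \frac{2933}{19853}$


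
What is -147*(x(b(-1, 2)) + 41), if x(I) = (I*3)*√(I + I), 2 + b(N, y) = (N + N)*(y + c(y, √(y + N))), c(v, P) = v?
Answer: -6027 + 8820*I*√5 ≈ -6027.0 + 19722.0*I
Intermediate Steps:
b(N, y) = -2 + 4*N*y (b(N, y) = -2 + (N + N)*(y + y) = -2 + (2*N)*(2*y) = -2 + 4*N*y)
x(I) = 3*√2*I^(3/2) (x(I) = (3*I)*√(2*I) = (3*I)*(√2*√I) = 3*√2*I^(3/2))
-147*(x(b(-1, 2)) + 41) = -147*(3*√2*(-2 + 4*(-1)*2)^(3/2) + 41) = -147*(3*√2*(-2 - 8)^(3/2) + 41) = -147*(3*√2*(-10)^(3/2) + 41) = -147*(3*√2*(-10*I*√10) + 41) = -147*(-60*I*√5 + 41) = -147*(41 - 60*I*√5) = -6027 + 8820*I*√5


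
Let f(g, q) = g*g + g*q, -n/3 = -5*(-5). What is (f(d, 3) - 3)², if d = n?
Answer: 29127609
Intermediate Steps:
n = -75 (n = -(-15)*(-5) = -3*25 = -75)
d = -75
f(g, q) = g² + g*q
(f(d, 3) - 3)² = (-75*(-75 + 3) - 3)² = (-75*(-72) - 3)² = (5400 - 3)² = 5397² = 29127609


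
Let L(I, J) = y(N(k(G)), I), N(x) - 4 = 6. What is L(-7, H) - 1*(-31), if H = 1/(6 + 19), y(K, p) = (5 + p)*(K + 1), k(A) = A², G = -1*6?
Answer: 9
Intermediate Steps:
G = -6
N(x) = 10 (N(x) = 4 + 6 = 10)
y(K, p) = (1 + K)*(5 + p) (y(K, p) = (5 + p)*(1 + K) = (1 + K)*(5 + p))
H = 1/25 ≈ 0.040000
L(I, J) = 55 + 11*I (L(I, J) = 5 + I + 5*10 + 10*I = 5 + I + 50 + 10*I = 55 + 11*I)
L(-7, H) - 1*(-31) = (55 + 11*(-7)) - 1*(-31) = (55 - 77) + 31 = -22 + 31 = 9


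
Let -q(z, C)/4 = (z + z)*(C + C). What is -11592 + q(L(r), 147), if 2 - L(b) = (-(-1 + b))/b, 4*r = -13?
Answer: -251832/13 ≈ -19372.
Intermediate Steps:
r = -13/4 (r = (1/4)*(-13) = -13/4 ≈ -3.2500)
L(b) = 2 - (1 - b)/b (L(b) = 2 - (-(-1 + b))/b = 2 - (1 - b)/b)
q(z, C) = -16*C*z (q(z, C) = -4*(z + z)*(C + C) = -4*2*z*2*C = -16*C*z)
-11592 + q(L(r), 147) = -11592 - 16*147*(3 - 1/(-13/4)) = -11592 - 16*147*(3 - 1*(-4/13)) = -11592 - 16*147*(3 + 4/13) = -11592 - 16*147*43/13 = -11592 - 101136/13 = -251832/13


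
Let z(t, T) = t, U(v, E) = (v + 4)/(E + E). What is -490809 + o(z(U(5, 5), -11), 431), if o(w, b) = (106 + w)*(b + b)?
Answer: -1993306/5 ≈ -3.9866e+5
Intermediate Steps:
U(v, E) = (4 + v)/(2*E) (U(v, E) = (4 + v)/((2*E)) = (4 + v)*(1/(2*E)) = (4 + v)/(2*E))
o(w, b) = 2*b*(106 + w) (o(w, b) = (106 + w)*(2*b) = 2*b*(106 + w))
-490809 + o(z(U(5, 5), -11), 431) = -490809 + 2*431*(106 + (1/2)*(4 + 5)/5) = -490809 + 2*431*(106 + (1/2)*(1/5)*9) = -490809 + 2*431*(106 + 9/10) = -490809 + 2*431*(1069/10) = -490809 + 460739/5 = -1993306/5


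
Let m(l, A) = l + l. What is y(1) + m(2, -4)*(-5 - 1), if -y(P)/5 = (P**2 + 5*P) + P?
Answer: -59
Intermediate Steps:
y(P) = -30*P - 5*P**2 (y(P) = -5*((P**2 + 5*P) + P) = -5*(P**2 + 6*P) = -30*P - 5*P**2)
m(l, A) = 2*l
y(1) + m(2, -4)*(-5 - 1) = -5*1*(6 + 1) + (2*2)*(-5 - 1) = -5*1*7 + 4*(-6) = -35 - 24 = -59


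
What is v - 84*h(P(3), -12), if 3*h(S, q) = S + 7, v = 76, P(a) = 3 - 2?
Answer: -148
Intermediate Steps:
P(a) = 1
h(S, q) = 7/3 + S/3 (h(S, q) = (S + 7)/3 = (7 + S)/3 = 7/3 + S/3)
v - 84*h(P(3), -12) = 76 - 84*(7/3 + (⅓)*1) = 76 - 84*(7/3 + ⅓) = 76 - 84*8/3 = 76 - 224 = -148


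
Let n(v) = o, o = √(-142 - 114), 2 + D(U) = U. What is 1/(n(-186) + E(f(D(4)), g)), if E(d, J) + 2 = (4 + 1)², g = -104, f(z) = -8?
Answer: 23/785 - 16*I/785 ≈ 0.029299 - 0.020382*I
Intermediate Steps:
D(U) = -2 + U
E(d, J) = 23 (E(d, J) = -2 + (4 + 1)² = -2 + 5² = -2 + 25 = 23)
o = 16*I (o = √(-256) = 16*I ≈ 16.0*I)
n(v) = 16*I
1/(n(-186) + E(f(D(4)), g)) = 1/(16*I + 23) = 1/(23 + 16*I) = (23 - 16*I)/785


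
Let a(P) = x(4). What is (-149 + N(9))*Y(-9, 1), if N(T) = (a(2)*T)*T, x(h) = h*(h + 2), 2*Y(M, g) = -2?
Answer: -1795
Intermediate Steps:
Y(M, g) = -1 (Y(M, g) = (½)*(-2) = -1)
x(h) = h*(2 + h)
a(P) = 24 (a(P) = 4*(2 + 4) = 4*6 = 24)
N(T) = 24*T² (N(T) = (24*T)*T = 24*T²)
(-149 + N(9))*Y(-9, 1) = (-149 + 24*9²)*(-1) = (-149 + 24*81)*(-1) = (-149 + 1944)*(-1) = 1795*(-1) = -1795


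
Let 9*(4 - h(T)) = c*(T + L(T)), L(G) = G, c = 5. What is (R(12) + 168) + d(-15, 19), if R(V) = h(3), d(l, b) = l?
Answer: 461/3 ≈ 153.67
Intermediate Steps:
h(T) = 4 - 10*T/9 (h(T) = 4 - 5*(T + T)/9 = 4 - 5*2*T/9 = 4 - 10*T/9)
R(V) = ⅔ (R(V) = 4 - 10/9*3 = 4 - 10/3 = ⅔)
(R(12) + 168) + d(-15, 19) = (⅔ + 168) - 15 = 506/3 - 15 = 461/3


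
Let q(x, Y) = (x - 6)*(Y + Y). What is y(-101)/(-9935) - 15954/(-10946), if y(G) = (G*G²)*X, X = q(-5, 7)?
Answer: -868301703947/54374255 ≈ -15969.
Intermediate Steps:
q(x, Y) = 2*Y*(-6 + x) (q(x, Y) = (-6 + x)*(2*Y) = 2*Y*(-6 + x))
X = -154 (X = 2*7*(-6 - 5) = 2*7*(-11) = -154)
y(G) = -154*G³ (y(G) = (G*G²)*(-154) = G³*(-154) = -154*G³)
y(-101)/(-9935) - 15954/(-10946) = -154*(-101)³/(-9935) - 15954/(-10946) = -154*(-1030301)*(-1/9935) - 15954*(-1/10946) = 158666354*(-1/9935) + 7977/5473 = -158666354/9935 + 7977/5473 = -868301703947/54374255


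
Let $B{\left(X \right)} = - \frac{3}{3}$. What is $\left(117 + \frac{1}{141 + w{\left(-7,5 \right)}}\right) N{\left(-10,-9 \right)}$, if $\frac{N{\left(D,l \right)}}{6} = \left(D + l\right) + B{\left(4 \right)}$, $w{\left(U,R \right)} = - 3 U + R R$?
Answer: $- \frac{2625600}{187} \approx -14041.0$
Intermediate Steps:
$B{\left(X \right)} = -1$ ($B{\left(X \right)} = \left(-3\right) \frac{1}{3} = -1$)
$w{\left(U,R \right)} = R^{2} - 3 U$ ($w{\left(U,R \right)} = - 3 U + R^{2} = R^{2} - 3 U$)
$N{\left(D,l \right)} = -6 + 6 D + 6 l$ ($N{\left(D,l \right)} = 6 \left(\left(D + l\right) - 1\right) = 6 \left(-1 + D + l\right) = -6 + 6 D + 6 l$)
$\left(117 + \frac{1}{141 + w{\left(-7,5 \right)}}\right) N{\left(-10,-9 \right)} = \left(117 + \frac{1}{141 - \left(-21 - 5^{2}\right)}\right) \left(-6 + 6 \left(-10\right) + 6 \left(-9\right)\right) = \left(117 + \frac{1}{141 + \left(25 + 21\right)}\right) \left(-6 - 60 - 54\right) = \left(117 + \frac{1}{141 + 46}\right) \left(-120\right) = \left(117 + \frac{1}{187}\right) \left(-120\right) = \frac{21880}{187} \left(-120\right) = - \frac{2625600}{187}$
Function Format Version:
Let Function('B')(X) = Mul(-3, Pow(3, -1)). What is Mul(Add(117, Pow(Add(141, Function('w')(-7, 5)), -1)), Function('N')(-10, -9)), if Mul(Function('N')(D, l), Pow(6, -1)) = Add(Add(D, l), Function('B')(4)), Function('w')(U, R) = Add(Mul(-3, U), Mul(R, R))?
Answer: Rational(-2625600, 187) ≈ -14041.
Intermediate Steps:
Function('B')(X) = -1 (Function('B')(X) = Mul(-3, Rational(1, 3)) = -1)
Function('w')(U, R) = Add(Pow(R, 2), Mul(-3, U)) (Function('w')(U, R) = Add(Mul(-3, U), Pow(R, 2)) = Add(Pow(R, 2), Mul(-3, U)))
Function('N')(D, l) = Add(-6, Mul(6, D), Mul(6, l)) (Function('N')(D, l) = Mul(6, Add(Add(D, l), -1)) = Mul(6, Add(-1, D, l)) = Add(-6, Mul(6, D), Mul(6, l)))
Mul(Add(117, Pow(Add(141, Function('w')(-7, 5)), -1)), Function('N')(-10, -9)) = Mul(Add(117, Pow(Add(141, Add(Pow(5, 2), Mul(-3, -7))), -1)), Add(-6, Mul(6, -10), Mul(6, -9))) = Mul(Add(117, Pow(Add(141, Add(25, 21)), -1)), Add(-6, -60, -54)) = Mul(Add(117, Pow(Add(141, 46), -1)), -120) = Mul(Add(117, Pow(187, -1)), -120) = Mul(Add(117, Rational(1, 187)), -120) = Mul(Rational(21880, 187), -120) = Rational(-2625600, 187)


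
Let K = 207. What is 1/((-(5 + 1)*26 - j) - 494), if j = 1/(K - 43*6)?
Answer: -51/33149 ≈ -0.0015385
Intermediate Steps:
j = -1/51 (j = 1/(207 - 43*6) = 1/(207 - 258) = 1/(-51) = -1/51 ≈ -0.019608)
1/((-(5 + 1)*26 - j) - 494) = 1/((-(5 + 1)*26 - 1*(-1/51)) - 494) = 1/((-1*6*26 + 1/51) - 494) = 1/((-6*26 + 1/51) - 494) = 1/((-156 + 1/51) - 494) = 1/(-7955/51 - 494) = 1/(-33149/51) = -51/33149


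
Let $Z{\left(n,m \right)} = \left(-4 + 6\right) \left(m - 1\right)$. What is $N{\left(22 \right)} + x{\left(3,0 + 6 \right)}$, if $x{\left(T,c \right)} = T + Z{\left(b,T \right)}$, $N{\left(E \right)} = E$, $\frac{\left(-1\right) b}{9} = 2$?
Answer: $29$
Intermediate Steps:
$b = -18$ ($b = \left(-9\right) 2 = -18$)
$Z{\left(n,m \right)} = -2 + 2 m$ ($Z{\left(n,m \right)} = 2 \left(-1 + m\right) = -2 + 2 m$)
$x{\left(T,c \right)} = -2 + 3 T$ ($x{\left(T,c \right)} = T + \left(-2 + 2 T\right) = -2 + 3 T$)
$N{\left(22 \right)} + x{\left(3,0 + 6 \right)} = 22 + \left(-2 + 3 \cdot 3\right) = 22 + \left(-2 + 9\right) = 22 + 7 = 29$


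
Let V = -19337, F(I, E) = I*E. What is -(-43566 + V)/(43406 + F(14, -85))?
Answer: 62903/42216 ≈ 1.4900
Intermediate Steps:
F(I, E) = E*I
-(-43566 + V)/(43406 + F(14, -85)) = -(-43566 - 19337)/(43406 - 85*14) = -(-62903)/(43406 - 1190) = -(-62903)/42216 = -1*(-62903/42216) = 62903/42216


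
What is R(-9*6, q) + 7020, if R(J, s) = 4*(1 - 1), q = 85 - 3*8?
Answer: 7020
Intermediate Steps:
q = 61 (q = 85 - 24 = 61)
R(J, s) = 0 (R(J, s) = 4*0 = 0)
R(-9*6, q) + 7020 = 0 + 7020 = 7020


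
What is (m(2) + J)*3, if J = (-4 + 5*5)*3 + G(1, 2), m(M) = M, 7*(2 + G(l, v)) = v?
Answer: 1329/7 ≈ 189.86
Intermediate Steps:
G(l, v) = -2 + v/7
J = 429/7 (J = (-4 + 5*5)*3 + (-2 + (⅐)*2) = (-4 + 25)*3 + (-2 + 2/7) = 21*3 - 12/7 = 63 - 12/7 = 429/7 ≈ 61.286)
(m(2) + J)*3 = (2 + 429/7)*3 = (443/7)*3 = 1329/7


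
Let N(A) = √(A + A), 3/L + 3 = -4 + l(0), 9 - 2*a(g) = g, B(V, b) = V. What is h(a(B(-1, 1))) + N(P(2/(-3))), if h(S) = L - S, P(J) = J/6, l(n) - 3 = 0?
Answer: -23/4 + I*√2/3 ≈ -5.75 + 0.4714*I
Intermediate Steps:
a(g) = 9/2 - g/2
l(n) = 3 (l(n) = 3 + 0 = 3)
P(J) = J/6 (P(J) = J*(⅙) = J/6)
L = -¾ (L = 3/(-3 + (-4 + 3)) = 3/(-3 - 1) = 3/(-4) = 3*(-¼) = -¾ ≈ -0.75000)
N(A) = √2*√A (N(A) = √(2*A) = √2*√A)
h(S) = -¾ - S
h(a(B(-1, 1))) + N(P(2/(-3))) = (-¾ - (9/2 - ½*(-1))) + √2*√((2/(-3))/6) = (-¾ - (9/2 + ½)) + √2*√((2*(-⅓))/6) = (-¾ - 1*5) + √2*√((⅙)*(-⅔)) = (-¾ - 5) + √2*√(-⅑) = -23/4 + √2*(I/3) = -23/4 + I*√2/3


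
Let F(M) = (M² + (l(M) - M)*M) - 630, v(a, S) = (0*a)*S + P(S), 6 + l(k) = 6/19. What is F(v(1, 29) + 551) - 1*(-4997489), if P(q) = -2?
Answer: 94881029/19 ≈ 4.9937e+6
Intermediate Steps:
l(k) = -108/19 (l(k) = -6 + 6/19 = -108/19)
v(a, S) = -2 (v(a, S) = (0*a)*S - 2 = 0*S - 2 = 0 - 2 = -2)
F(M) = -630 + M² + M*(-108/19 - M) (F(M) = (M² + (-108/19 - M)*M) - 630 = (M² + M*(-108/19 - M)) - 630 = -630 + M² + M*(-108/19 - M))
F(v(1, 29) + 551) - 1*(-4997489) = (-630 - 108*(-2 + 551)/19) - 1*(-4997489) = (-630 - 108/19*549) + 4997489 = (-630 - 59292/19) + 4997489 = -71262/19 + 4997489 = 94881029/19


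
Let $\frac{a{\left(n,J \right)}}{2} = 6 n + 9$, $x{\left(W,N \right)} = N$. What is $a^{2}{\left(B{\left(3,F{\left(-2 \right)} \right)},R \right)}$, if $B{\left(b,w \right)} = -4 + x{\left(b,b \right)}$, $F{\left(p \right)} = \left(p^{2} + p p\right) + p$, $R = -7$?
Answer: $36$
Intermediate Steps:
$F{\left(p \right)} = p + 2 p^{2}$ ($F{\left(p \right)} = \left(p^{2} + p^{2}\right) + p = 2 p^{2} + p = p + 2 p^{2}$)
$B{\left(b,w \right)} = -4 + b$
$a{\left(n,J \right)} = 18 + 12 n$ ($a{\left(n,J \right)} = 2 \left(6 n + 9\right) = 2 \left(9 + 6 n\right) = 18 + 12 n$)
$a^{2}{\left(B{\left(3,F{\left(-2 \right)} \right)},R \right)} = \left(18 + 12 \left(-4 + 3\right)\right)^{2} = \left(18 + 12 \left(-1\right)\right)^{2} = \left(18 - 12\right)^{2} = 6^{2} = 36$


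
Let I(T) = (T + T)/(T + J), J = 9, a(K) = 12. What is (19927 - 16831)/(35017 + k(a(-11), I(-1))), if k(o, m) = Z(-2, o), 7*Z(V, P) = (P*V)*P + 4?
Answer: 21672/244835 ≈ 0.088517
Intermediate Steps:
Z(V, P) = 4/7 + V*P**2/7 (Z(V, P) = ((P*V)*P + 4)/7 = (V*P**2 + 4)/7 = (4 + V*P**2)/7 = 4/7 + V*P**2/7)
I(T) = 2*T/(9 + T) (I(T) = (T + T)/(T + 9) = (2*T)/(9 + T) = 2*T/(9 + T))
k(o, m) = 4/7 - 2*o**2/7 (k(o, m) = 4/7 + (1/7)*(-2)*o**2 = 4/7 - 2*o**2/7)
(19927 - 16831)/(35017 + k(a(-11), I(-1))) = (19927 - 16831)/(35017 + (4/7 - 2/7*12**2)) = 3096/(35017 + (4/7 - 2/7*144)) = 3096/(35017 + (4/7 - 288/7)) = 3096/(35017 - 284/7) = 3096/(244835/7) = 3096*(7/244835) = 21672/244835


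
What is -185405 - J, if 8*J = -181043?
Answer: -1302197/8 ≈ -1.6277e+5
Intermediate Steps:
J = -181043/8 (J = (⅛)*(-181043) = -181043/8 ≈ -22630.)
-185405 - J = -185405 - 1*(-181043/8) = -185405 + 181043/8 = -1302197/8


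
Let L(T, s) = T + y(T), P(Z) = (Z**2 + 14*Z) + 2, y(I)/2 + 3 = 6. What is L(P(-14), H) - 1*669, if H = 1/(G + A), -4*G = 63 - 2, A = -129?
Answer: -661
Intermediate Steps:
G = -61/4 (G = -(63 - 2)/4 = -1/4*61 = -61/4 ≈ -15.250)
y(I) = 6 (y(I) = -6 + 2*6 = -6 + 12 = 6)
H = -4/577 (H = 1/(-61/4 - 129) = 1/(-577/4) = -4/577 ≈ -0.0069324)
P(Z) = 2 + Z**2 + 14*Z
L(T, s) = 6 + T (L(T, s) = T + 6 = 6 + T)
L(P(-14), H) - 1*669 = (6 + (2 + (-14)**2 + 14*(-14))) - 1*669 = (6 + (2 + 196 - 196)) - 669 = (6 + 2) - 669 = 8 - 669 = -661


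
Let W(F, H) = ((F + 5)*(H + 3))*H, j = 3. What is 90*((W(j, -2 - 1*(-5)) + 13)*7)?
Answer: 98910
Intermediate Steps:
W(F, H) = H*(3 + H)*(5 + F) (W(F, H) = ((5 + F)*(3 + H))*H = ((3 + H)*(5 + F))*H = H*(3 + H)*(5 + F))
90*((W(j, -2 - 1*(-5)) + 13)*7) = 90*(((-2 - 1*(-5))*(15 + 3*3 + 5*(-2 - 1*(-5)) + 3*(-2 - 1*(-5))) + 13)*7) = 90*(((-2 + 5)*(15 + 9 + 5*(-2 + 5) + 3*(-2 + 5)) + 13)*7) = 90*((3*(15 + 9 + 5*3 + 3*3) + 13)*7) = 90*((3*(15 + 9 + 15 + 9) + 13)*7) = 90*((3*48 + 13)*7) = 90*((144 + 13)*7) = 90*(157*7) = 90*1099 = 98910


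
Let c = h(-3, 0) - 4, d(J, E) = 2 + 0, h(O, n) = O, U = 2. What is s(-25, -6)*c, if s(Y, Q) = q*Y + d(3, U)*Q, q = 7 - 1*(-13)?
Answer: 3584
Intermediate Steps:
d(J, E) = 2
q = 20 (q = 7 + 13 = 20)
s(Y, Q) = 2*Q + 20*Y (s(Y, Q) = 20*Y + 2*Q = 2*Q + 20*Y)
c = -7 (c = -3 - 4 = -7)
s(-25, -6)*c = (2*(-6) + 20*(-25))*(-7) = (-12 - 500)*(-7) = -512*(-7) = 3584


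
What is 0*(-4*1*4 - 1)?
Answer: 0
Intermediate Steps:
0*(-4*1*4 - 1) = 0*(-4*4 - 1) = 0*(-16 - 1) = 0*(-17) = 0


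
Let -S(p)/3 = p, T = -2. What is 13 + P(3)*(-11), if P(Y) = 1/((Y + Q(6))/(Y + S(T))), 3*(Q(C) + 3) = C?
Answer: -73/2 ≈ -36.500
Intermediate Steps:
S(p) = -3*p
Q(C) = -3 + C/3
P(Y) = (6 + Y)/(-1 + Y) (P(Y) = 1/((Y + (-3 + (1/3)*6))/(Y - 3*(-2))) = 1/((Y + (-3 + 2))/(Y + 6)) = 1/((Y - 1)/(6 + Y)) = 1/((-1 + Y)/(6 + Y)) = (6 + Y)/(-1 + Y))
13 + P(3)*(-11) = 13 + ((6 + 3)/(-1 + 3))*(-11) = 13 + (9/2)*(-11) = 13 - 99/2 = -73/2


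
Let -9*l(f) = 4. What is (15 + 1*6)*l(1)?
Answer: -28/3 ≈ -9.3333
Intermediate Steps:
l(f) = -4/9 (l(f) = -⅑*4 = -4/9)
(15 + 1*6)*l(1) = (15 + 1*6)*(-4/9) = (15 + 6)*(-4/9) = 21*(-4/9) = -28/3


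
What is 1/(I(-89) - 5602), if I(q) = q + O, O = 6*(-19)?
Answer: -1/5805 ≈ -0.00017227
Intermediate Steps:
O = -114
I(q) = -114 + q (I(q) = q - 114 = -114 + q)
1/(I(-89) - 5602) = 1/((-114 - 89) - 5602) = 1/(-203 - 5602) = 1/(-5805) = -1/5805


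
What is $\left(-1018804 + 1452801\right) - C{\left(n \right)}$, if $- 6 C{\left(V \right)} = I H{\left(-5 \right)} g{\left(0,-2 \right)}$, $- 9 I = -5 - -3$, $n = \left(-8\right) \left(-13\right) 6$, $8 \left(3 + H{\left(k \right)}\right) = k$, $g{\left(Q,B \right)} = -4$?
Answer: $\frac{23435867}{54} \approx 4.34 \cdot 10^{5}$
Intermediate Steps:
$H{\left(k \right)} = -3 + \frac{k}{8}$
$n = 624$ ($n = 104 \cdot 6 = 624$)
$I = \frac{2}{9}$ ($I = - \frac{-5 - -3}{9} = - \frac{-5 + 3}{9} = \left(- \frac{1}{9}\right) \left(-2\right) = \frac{2}{9} \approx 0.22222$)
$C{\left(V \right)} = - \frac{29}{54}$ ($C{\left(V \right)} = - \frac{\frac{2 \left(-3 + \frac{1}{8} \left(-5\right)\right)}{9} \left(-4\right)}{6} = - \frac{\frac{2 \left(-3 - \frac{5}{8}\right)}{9} \left(-4\right)}{6} = - \frac{\frac{2}{9} \left(- \frac{29}{8}\right) \left(-4\right)}{6} = - \frac{\left(- \frac{29}{36}\right) \left(-4\right)}{6} = \left(- \frac{1}{6}\right) \frac{29}{9} = - \frac{29}{54}$)
$\left(-1018804 + 1452801\right) - C{\left(n \right)} = \left(-1018804 + 1452801\right) - - \frac{29}{54} = 433997 + \frac{29}{54} = \frac{23435867}{54}$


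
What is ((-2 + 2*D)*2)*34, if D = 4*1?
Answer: 408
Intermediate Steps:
D = 4
((-2 + 2*D)*2)*34 = ((-2 + 2*4)*2)*34 = ((-2 + 8)*2)*34 = (6*2)*34 = 12*34 = 408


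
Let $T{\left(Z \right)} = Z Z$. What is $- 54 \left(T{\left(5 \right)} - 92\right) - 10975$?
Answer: $-7357$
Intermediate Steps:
$T{\left(Z \right)} = Z^{2}$
$- 54 \left(T{\left(5 \right)} - 92\right) - 10975 = - 54 \left(5^{2} - 92\right) - 10975 = - 54 \left(25 - 92\right) - 10975 = \left(-54\right) \left(-67\right) - 10975 = 3618 - 10975 = -7357$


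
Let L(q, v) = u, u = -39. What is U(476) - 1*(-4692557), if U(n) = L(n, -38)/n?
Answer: 2233657093/476 ≈ 4.6926e+6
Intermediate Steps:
L(q, v) = -39
U(n) = -39/n
U(476) - 1*(-4692557) = -39/476 - 1*(-4692557) = -39*1/476 + 4692557 = -39/476 + 4692557 = 2233657093/476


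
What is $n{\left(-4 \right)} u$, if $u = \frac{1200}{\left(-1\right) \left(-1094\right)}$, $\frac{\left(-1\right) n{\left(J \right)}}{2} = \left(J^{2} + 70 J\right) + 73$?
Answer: $\frac{229200}{547} \approx 419.01$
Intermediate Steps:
$n{\left(J \right)} = -146 - 140 J - 2 J^{2}$ ($n{\left(J \right)} = - 2 \left(\left(J^{2} + 70 J\right) + 73\right) = - 2 \left(73 + J^{2} + 70 J\right) = -146 - 140 J - 2 J^{2}$)
$u = \frac{600}{547}$ ($u = \frac{1200}{1094} = 1200 \cdot \frac{1}{1094} = \frac{600}{547} \approx 1.0969$)
$n{\left(-4 \right)} u = \left(-146 - -560 - 2 \left(-4\right)^{2}\right) \frac{600}{547} = \left(-146 + 560 - 32\right) \frac{600}{547} = 382 \cdot \frac{600}{547} = \frac{229200}{547}$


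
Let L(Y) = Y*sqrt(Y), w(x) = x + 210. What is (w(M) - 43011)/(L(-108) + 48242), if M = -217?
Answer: -518818589/582137569 - 6968916*I*sqrt(3)/582137569 ≈ -0.89123 - 0.020735*I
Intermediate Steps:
w(x) = 210 + x
L(Y) = Y**(3/2)
(w(M) - 43011)/(L(-108) + 48242) = ((210 - 217) - 43011)/((-108)**(3/2) + 48242) = (-7 - 43011)/(-648*I*sqrt(3) + 48242) = -43018/(48242 - 648*I*sqrt(3))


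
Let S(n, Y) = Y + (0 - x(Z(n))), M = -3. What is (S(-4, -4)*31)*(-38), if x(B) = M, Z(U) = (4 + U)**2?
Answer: 1178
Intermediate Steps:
x(B) = -3
S(n, Y) = 3 + Y (S(n, Y) = Y + (0 - 1*(-3)) = Y + (0 + 3) = Y + 3 = 3 + Y)
(S(-4, -4)*31)*(-38) = ((3 - 4)*31)*(-38) = -1*31*(-38) = -31*(-38) = 1178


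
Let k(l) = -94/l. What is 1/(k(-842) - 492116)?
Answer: -421/207180789 ≈ -2.0320e-6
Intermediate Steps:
1/(k(-842) - 492116) = 1/(-94/(-842) - 492116) = 1/(-94*(-1/842) - 492116) = 1/(47/421 - 492116) = 1/(-207180789/421) = -421/207180789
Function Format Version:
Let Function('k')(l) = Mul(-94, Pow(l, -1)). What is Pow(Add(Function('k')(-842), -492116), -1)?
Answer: Rational(-421, 207180789) ≈ -2.0320e-6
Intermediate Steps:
Pow(Add(Function('k')(-842), -492116), -1) = Pow(Add(Mul(-94, Pow(-842, -1)), -492116), -1) = Pow(Add(Mul(-94, Rational(-1, 842)), -492116), -1) = Pow(Add(Rational(47, 421), -492116), -1) = Pow(Rational(-207180789, 421), -1) = Rational(-421, 207180789)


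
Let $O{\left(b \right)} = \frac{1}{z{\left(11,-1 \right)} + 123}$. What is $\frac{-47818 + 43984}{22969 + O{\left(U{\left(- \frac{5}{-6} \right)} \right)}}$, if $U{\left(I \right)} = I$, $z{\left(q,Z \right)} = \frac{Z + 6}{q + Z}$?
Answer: $- \frac{315666}{1891115} \approx -0.16692$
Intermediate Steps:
$z{\left(q,Z \right)} = \frac{6 + Z}{Z + q}$
$O{\left(b \right)} = \frac{2}{247}$ ($O{\left(b \right)} = \frac{1}{\frac{6 - 1}{-1 + 11} + 123} = \frac{1}{\frac{1}{10} \cdot 5 + 123} = \frac{1}{\frac{1}{2} + 123} = \frac{1}{\frac{247}{2}} = \frac{2}{247}$)
$\frac{-47818 + 43984}{22969 + O{\left(U{\left(- \frac{5}{-6} \right)} \right)}} = \frac{-47818 + 43984}{22969 + \frac{2}{247}} = - \frac{3834}{\frac{5673345}{247}} = \left(-3834\right) \frac{247}{5673345} = - \frac{315666}{1891115}$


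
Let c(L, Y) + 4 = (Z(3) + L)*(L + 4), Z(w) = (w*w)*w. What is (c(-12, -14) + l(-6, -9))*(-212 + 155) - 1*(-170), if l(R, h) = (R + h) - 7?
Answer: 8492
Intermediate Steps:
Z(w) = w³ (Z(w) = w²*w = w³)
l(R, h) = -7 + R + h
c(L, Y) = -4 + (4 + L)*(27 + L) (c(L, Y) = -4 + (3³ + L)*(L + 4) = -4 + (27 + L)*(4 + L) = -4 + (4 + L)*(27 + L))
(c(-12, -14) + l(-6, -9))*(-212 + 155) - 1*(-170) = ((104 + (-12)² + 31*(-12)) + (-7 - 6 - 9))*(-212 + 155) - 1*(-170) = ((104 + 144 - 372) - 22)*(-57) + 170 = (-124 - 22)*(-57) + 170 = -146*(-57) + 170 = 8322 + 170 = 8492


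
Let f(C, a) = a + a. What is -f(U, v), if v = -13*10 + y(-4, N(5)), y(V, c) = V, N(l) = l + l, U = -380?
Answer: 268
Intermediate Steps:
N(l) = 2*l
v = -134 (v = -13*10 - 4 = -130 - 4 = -134)
f(C, a) = 2*a
-f(U, v) = -2*(-134) = -1*(-268) = 268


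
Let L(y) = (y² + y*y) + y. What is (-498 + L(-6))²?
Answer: 186624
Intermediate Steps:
L(y) = y + 2*y² (L(y) = (y² + y²) + y = 2*y² + y = y + 2*y²)
(-498 + L(-6))² = (-498 - 6*(1 + 2*(-6)))² = (-498 - 6*(1 - 12))² = (-498 - 6*(-11))² = (-498 + 66)² = (-432)² = 186624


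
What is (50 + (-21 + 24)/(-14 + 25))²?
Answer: 305809/121 ≈ 2527.3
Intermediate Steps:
(50 + (-21 + 24)/(-14 + 25))² = (50 + 3/11)² = (553/11)² = 305809/121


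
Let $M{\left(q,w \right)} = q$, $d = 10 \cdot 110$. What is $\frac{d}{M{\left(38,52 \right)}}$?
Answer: $\frac{550}{19} \approx 28.947$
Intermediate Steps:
$d = 1100$
$\frac{d}{M{\left(38,52 \right)}} = \frac{1100}{38} = 1100 \cdot \frac{1}{38} = \frac{550}{19}$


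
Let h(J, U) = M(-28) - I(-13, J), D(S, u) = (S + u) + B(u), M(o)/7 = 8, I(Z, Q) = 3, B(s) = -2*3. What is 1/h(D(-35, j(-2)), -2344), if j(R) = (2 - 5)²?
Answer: 1/53 ≈ 0.018868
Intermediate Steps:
B(s) = -6
M(o) = 56 (M(o) = 7*8 = 56)
j(R) = 9 (j(R) = (-3)² = 9)
D(S, u) = -6 + S + u (D(S, u) = (S + u) - 6 = -6 + S + u)
h(J, U) = 53 (h(J, U) = 56 - 1*3 = 56 - 3 = 53)
1/h(D(-35, j(-2)), -2344) = 1/53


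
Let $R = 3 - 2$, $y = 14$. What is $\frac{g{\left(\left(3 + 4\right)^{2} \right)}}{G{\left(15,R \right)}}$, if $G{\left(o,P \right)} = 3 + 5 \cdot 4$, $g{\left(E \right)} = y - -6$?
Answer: $\frac{20}{23} \approx 0.86957$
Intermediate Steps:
$g{\left(E \right)} = 20$ ($g{\left(E \right)} = 14 - -6 = 14 + 6 = 20$)
$R = 1$
$G{\left(o,P \right)} = 23$ ($G{\left(o,P \right)} = 3 + 20 = 23$)
$\frac{g{\left(\left(3 + 4\right)^{2} \right)}}{G{\left(15,R \right)}} = \frac{20}{23}$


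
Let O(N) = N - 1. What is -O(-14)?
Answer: 15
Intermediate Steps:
O(N) = -1 + N
-O(-14) = -(-1 - 14) = -1*(-15) = 15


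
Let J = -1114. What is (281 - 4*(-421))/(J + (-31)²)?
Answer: -655/51 ≈ -12.843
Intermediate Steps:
(281 - 4*(-421))/(J + (-31)²) = (281 - 4*(-421))/(-1114 + (-31)²) = (281 + 1684)/(-1114 + 961) = 1965/(-153) = 1965*(-1/153) = -655/51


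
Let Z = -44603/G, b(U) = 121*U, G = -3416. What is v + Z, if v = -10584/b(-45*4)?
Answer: 27989119/2066680 ≈ 13.543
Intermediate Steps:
v = 294/605 (v = -10584/(121*(-45*4)) = -10584/(121*(-180)) = -10584/(-21780) = -10584*(-1/21780) = 294/605 ≈ 0.48595)
Z = 44603/3416 (Z = -44603/(-3416) = -44603*(-1/3416) = 44603/3416 ≈ 13.057)
v + Z = 294/605 + 44603/3416 = 27989119/2066680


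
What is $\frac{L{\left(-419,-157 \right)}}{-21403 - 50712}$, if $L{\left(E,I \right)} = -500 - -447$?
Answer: $\frac{53}{72115} \approx 0.00073494$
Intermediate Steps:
$L{\left(E,I \right)} = -53$ ($L{\left(E,I \right)} = -500 + 447 = -53$)
$\frac{L{\left(-419,-157 \right)}}{-21403 - 50712} = - \frac{53}{-21403 - 50712} = - \frac{53}{-72115} = \left(-53\right) \left(- \frac{1}{72115}\right) = \frac{53}{72115}$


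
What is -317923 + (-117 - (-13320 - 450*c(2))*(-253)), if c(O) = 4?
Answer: -4143400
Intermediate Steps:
-317923 + (-117 - (-13320 - 450*c(2))*(-253)) = -317923 + (-117 - 45/(1/(-2*4*5 - 296))*(-253)) = -317923 + (-117 - 45/(1/(-8*5 - 296))*(-253)) = -317923 + (-117 - 45/(1/(-40 - 296))*(-253)) = -317923 + (-117 - 45/(1/(-336))*(-253)) = -317923 + (-117 - 45/(-1/336)*(-253)) = -317923 + (-117 - 45*(-336)*(-253)) = -317923 + (-117 + 15120*(-253)) = -317923 + (-117 - 3825360) = -317923 - 3825477 = -4143400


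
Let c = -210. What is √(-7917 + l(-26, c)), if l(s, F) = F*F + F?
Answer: 3*√3997 ≈ 189.67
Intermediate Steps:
l(s, F) = F + F² (l(s, F) = F² + F = F + F²)
√(-7917 + l(-26, c)) = √(-7917 - 210*(1 - 210)) = √(-7917 - 210*(-209)) = √(-7917 + 43890) = √35973 = 3*√3997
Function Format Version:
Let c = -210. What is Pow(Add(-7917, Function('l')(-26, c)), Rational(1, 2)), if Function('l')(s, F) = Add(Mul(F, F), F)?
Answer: Mul(3, Pow(3997, Rational(1, 2))) ≈ 189.67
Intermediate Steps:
Function('l')(s, F) = Add(F, Pow(F, 2)) (Function('l')(s, F) = Add(Pow(F, 2), F) = Add(F, Pow(F, 2)))
Pow(Add(-7917, Function('l')(-26, c)), Rational(1, 2)) = Pow(Add(-7917, Mul(-210, Add(1, -210))), Rational(1, 2)) = Pow(Add(-7917, Mul(-210, -209)), Rational(1, 2)) = Pow(Add(-7917, 43890), Rational(1, 2)) = Pow(35973, Rational(1, 2)) = Mul(3, Pow(3997, Rational(1, 2)))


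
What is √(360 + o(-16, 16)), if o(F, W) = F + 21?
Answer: √365 ≈ 19.105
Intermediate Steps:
o(F, W) = 21 + F
√(360 + o(-16, 16)) = √(360 + (21 - 16)) = √(360 + 5) = √365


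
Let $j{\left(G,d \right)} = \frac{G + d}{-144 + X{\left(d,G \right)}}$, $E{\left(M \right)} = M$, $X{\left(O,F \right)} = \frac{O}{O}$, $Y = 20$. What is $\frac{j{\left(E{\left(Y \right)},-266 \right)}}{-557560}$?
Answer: $- \frac{123}{39865540} \approx -3.0854 \cdot 10^{-6}$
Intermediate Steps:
$X{\left(O,F \right)} = 1$
$j{\left(G,d \right)} = - \frac{G}{143} - \frac{d}{143}$ ($j{\left(G,d \right)} = \frac{G + d}{-144 + 1} = \frac{G + d}{-143} = \left(G + d\right) \left(- \frac{1}{143}\right) = - \frac{G}{143} - \frac{d}{143}$)
$\frac{j{\left(E{\left(Y \right)},-266 \right)}}{-557560} = \frac{\left(- \frac{1}{143}\right) 20 - - \frac{266}{143}}{-557560} = \left(- \frac{20}{143} + \frac{266}{143}\right) \left(- \frac{1}{557560}\right) = \frac{246}{143} \left(- \frac{1}{557560}\right) = - \frac{123}{39865540}$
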